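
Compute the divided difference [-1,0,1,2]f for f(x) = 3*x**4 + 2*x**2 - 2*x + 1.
6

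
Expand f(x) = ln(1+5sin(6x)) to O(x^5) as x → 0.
30*x - 450*x**2 + 8820*x**3 - 197100*x**4 + O(x**5)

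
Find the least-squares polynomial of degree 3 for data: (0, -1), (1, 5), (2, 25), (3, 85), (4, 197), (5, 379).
-40/63 + (421/378)x + (43/126)x² + (79/27)x³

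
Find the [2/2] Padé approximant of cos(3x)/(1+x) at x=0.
(-99*x**2/28 - 3*x/14 + 1)/(3*x**2/4 + 11*x/14 + 1)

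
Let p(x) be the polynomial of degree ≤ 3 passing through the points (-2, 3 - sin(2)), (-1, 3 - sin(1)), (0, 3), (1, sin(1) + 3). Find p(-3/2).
-7*sin(1)/8 - 5*sin(2)/16 + 3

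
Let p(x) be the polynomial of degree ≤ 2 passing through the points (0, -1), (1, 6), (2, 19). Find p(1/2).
7/4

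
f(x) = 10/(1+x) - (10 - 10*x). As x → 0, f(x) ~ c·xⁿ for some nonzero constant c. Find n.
2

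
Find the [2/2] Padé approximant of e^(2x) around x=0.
(x**2/3 + x + 1)/(x**2/3 - x + 1)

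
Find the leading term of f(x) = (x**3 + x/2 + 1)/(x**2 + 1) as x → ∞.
x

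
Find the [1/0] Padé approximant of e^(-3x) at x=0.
1 - 3*x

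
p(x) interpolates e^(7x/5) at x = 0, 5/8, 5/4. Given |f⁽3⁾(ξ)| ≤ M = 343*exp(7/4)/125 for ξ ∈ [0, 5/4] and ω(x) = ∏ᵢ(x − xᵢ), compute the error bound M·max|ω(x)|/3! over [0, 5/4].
343*sqrt(3)*exp(7/4)/13824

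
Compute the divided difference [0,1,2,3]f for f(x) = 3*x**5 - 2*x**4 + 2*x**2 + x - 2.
63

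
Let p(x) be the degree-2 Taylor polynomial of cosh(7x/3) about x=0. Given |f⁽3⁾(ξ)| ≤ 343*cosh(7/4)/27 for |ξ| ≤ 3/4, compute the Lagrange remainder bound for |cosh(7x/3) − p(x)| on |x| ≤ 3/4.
343*cosh(7/4)/384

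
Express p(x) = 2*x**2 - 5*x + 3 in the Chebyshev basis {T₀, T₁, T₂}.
(4)T₀ + (-5)T₁ + T₂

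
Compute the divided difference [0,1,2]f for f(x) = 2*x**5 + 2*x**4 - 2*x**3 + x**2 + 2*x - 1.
39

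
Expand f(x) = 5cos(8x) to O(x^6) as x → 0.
5 - 160*x**2 + 2560*x**4/3 + O(x**6)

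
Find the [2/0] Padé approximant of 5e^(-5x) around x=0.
125*x**2/2 - 25*x + 5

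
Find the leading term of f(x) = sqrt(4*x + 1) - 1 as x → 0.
2*x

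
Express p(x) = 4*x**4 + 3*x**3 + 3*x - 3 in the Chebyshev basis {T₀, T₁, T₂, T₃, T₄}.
(-3/2)T₀ + (21/4)T₁ + (2)T₂ + (3/4)T₃ + (1/2)T₄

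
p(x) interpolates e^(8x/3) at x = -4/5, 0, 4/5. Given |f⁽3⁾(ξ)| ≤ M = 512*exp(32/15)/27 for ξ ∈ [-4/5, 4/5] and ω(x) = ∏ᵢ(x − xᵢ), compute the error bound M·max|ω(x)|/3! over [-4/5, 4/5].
32768*sqrt(3)*exp(32/15)/91125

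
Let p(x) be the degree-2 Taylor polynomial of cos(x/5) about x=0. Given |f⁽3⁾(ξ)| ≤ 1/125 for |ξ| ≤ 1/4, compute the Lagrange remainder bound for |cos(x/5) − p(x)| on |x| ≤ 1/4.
1/48000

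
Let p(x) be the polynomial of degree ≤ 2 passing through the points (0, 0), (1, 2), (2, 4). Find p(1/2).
1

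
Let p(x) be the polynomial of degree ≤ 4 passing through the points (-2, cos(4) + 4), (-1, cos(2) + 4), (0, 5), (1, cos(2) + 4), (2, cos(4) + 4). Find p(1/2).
5*cos(2)/16 - cos(4)/64 + 301/64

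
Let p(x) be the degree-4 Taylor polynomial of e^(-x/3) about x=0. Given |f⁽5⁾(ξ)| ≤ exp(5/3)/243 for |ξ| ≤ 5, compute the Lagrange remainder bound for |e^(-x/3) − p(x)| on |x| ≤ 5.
625*exp(5/3)/5832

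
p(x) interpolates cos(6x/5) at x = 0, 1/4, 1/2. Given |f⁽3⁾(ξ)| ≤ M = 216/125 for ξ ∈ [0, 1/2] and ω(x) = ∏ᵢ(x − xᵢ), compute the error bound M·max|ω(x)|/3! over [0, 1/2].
sqrt(3)/1000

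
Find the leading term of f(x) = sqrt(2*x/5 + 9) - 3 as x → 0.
x/15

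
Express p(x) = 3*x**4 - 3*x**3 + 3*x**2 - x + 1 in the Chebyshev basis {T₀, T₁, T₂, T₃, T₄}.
(29/8)T₀ + (-13/4)T₁ + (3)T₂ + (-3/4)T₃ + (3/8)T₄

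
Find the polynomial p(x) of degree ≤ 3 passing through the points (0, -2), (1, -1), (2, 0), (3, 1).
x - 2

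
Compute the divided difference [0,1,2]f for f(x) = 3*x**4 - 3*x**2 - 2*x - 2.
18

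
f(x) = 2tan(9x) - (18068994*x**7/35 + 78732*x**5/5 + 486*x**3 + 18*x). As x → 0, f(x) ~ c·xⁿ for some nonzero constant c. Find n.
9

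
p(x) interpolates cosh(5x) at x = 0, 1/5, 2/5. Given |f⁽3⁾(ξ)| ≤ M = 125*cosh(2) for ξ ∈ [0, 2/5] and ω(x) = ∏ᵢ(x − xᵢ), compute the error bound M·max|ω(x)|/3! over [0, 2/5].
sqrt(3)*cosh(2)/27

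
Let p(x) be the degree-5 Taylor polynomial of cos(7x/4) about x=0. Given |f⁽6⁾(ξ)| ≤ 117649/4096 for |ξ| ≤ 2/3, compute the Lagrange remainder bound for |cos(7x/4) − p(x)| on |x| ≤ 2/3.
117649/33592320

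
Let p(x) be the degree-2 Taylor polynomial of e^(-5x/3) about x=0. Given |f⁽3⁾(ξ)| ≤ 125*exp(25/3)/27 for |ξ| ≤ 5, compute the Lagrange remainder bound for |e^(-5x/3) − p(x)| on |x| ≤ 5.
15625*exp(25/3)/162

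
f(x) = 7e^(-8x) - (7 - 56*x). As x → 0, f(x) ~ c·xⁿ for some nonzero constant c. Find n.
2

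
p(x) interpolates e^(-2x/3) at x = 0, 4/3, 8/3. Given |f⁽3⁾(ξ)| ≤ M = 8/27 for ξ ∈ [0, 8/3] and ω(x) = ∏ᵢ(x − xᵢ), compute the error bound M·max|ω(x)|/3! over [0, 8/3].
512*sqrt(3)/19683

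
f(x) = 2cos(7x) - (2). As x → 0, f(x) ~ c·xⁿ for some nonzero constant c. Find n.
2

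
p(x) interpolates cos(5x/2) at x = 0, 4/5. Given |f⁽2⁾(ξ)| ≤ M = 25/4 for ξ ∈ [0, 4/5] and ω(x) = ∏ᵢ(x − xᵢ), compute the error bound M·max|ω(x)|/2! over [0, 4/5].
1/2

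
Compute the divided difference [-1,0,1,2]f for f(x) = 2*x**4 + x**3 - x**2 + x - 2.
5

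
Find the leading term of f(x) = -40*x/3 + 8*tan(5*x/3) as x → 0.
1000*x**3/81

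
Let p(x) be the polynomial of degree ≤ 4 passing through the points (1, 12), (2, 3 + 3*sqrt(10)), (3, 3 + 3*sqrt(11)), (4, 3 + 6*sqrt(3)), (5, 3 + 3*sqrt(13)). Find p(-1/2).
-2079*sqrt(10)/32 - 1155*sqrt(3)/16 + 945*sqrt(13)/128 + 10779/128 + 4455*sqrt(11)/64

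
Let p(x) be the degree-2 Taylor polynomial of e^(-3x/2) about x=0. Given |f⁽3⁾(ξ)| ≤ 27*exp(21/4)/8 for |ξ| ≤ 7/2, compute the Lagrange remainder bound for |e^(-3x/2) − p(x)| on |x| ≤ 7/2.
3087*exp(21/4)/128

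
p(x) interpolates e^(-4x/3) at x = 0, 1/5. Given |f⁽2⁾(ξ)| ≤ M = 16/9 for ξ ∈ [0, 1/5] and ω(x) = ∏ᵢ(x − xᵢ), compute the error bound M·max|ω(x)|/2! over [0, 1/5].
2/225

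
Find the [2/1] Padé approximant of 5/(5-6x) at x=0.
1/(1 - 6*x/5)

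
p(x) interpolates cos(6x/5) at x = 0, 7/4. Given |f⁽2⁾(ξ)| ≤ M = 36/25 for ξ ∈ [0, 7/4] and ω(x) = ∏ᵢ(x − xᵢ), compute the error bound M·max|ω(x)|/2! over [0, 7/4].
441/800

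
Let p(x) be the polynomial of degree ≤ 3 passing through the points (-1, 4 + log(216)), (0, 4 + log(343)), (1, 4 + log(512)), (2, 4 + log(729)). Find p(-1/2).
4 + log(147*2**(1/8)*3**(5/16)*7**(13/16)/4)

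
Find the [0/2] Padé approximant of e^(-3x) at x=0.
1/(9*x**2/2 + 3*x + 1)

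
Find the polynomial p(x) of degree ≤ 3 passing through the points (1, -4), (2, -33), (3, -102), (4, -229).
-3*x**3 - 2*x**2 - 2*x + 3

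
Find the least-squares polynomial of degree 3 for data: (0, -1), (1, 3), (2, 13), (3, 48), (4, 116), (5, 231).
-95/126 + (1973/756)x + (-233/126)x² + (229/108)x³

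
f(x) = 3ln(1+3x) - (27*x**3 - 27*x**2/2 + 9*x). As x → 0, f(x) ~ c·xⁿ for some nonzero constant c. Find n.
4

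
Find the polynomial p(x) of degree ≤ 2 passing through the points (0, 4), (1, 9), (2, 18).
2*x**2 + 3*x + 4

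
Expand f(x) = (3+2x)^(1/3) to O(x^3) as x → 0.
3**(1/3) + 2*3**(1/3)*x/9 - 4*3**(1/3)*x**2/81 + O(x**3)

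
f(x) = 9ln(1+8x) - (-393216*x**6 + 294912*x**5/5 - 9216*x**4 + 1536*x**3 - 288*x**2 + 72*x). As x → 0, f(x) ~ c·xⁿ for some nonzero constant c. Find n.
7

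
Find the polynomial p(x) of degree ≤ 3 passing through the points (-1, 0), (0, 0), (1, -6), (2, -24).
-x**3 - 3*x**2 - 2*x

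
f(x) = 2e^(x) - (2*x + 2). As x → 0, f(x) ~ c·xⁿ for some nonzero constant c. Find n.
2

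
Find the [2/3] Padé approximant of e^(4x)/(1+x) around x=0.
(4*x**2/5 + 6*x/5 + 1)/(-4*x**3/15 + 6*x**2/5 - 9*x/5 + 1)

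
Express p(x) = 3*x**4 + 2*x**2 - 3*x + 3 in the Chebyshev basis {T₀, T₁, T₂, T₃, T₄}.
(41/8)T₀ + (-3)T₁ + (5/2)T₂ + (3/8)T₄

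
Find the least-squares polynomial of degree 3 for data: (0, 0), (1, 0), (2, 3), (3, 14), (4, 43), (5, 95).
-5/126 + (1181/756)x + (-91/36)x² + (65/54)x³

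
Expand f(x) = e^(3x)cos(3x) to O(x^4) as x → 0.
1 + 3*x - 9*x**3 + O(x**4)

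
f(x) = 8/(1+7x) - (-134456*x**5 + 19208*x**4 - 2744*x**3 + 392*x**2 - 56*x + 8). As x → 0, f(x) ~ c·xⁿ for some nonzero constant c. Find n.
6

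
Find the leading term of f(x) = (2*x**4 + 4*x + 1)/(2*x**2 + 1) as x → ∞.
x**2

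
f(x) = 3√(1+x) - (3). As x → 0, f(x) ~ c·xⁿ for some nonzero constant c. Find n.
1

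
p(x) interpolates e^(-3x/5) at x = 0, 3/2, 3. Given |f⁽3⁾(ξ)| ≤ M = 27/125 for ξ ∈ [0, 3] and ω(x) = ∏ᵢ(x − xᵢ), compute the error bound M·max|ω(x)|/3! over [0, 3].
27*sqrt(3)/1000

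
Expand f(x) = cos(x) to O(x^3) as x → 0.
1 - x**2/2 + O(x**3)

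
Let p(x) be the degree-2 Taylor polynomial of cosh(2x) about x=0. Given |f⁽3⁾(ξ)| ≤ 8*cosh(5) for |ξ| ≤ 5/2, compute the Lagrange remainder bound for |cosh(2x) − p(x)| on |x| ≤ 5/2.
125*cosh(5)/6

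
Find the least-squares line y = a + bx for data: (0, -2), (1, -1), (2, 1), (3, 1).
a = -19/10, b = 11/10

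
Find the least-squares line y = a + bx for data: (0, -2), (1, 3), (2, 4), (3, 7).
a = -6/5, b = 14/5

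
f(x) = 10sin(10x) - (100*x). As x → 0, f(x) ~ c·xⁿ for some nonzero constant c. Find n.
3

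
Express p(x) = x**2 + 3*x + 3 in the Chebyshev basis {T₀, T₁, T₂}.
(7/2)T₀ + (3)T₁ + (1/2)T₂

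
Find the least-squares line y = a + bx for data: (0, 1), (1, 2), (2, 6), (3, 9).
a = 3/10, b = 14/5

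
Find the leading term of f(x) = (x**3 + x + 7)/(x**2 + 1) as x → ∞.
x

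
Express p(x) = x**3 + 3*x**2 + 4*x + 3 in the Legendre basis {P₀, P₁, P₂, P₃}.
(4)P₀ + (23/5)P₁ + (2)P₂ + (2/5)P₃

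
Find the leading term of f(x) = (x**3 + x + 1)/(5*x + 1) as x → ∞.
x**2/5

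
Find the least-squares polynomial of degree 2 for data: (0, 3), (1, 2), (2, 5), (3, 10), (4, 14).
88/35 + (-3/7)x + (6/7)x²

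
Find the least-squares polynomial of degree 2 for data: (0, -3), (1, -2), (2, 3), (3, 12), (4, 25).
-3 - x + (2)x²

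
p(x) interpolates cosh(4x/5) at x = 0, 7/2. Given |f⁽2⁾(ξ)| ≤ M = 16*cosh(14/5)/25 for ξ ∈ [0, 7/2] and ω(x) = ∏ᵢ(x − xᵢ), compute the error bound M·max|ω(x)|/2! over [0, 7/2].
49*cosh(14/5)/50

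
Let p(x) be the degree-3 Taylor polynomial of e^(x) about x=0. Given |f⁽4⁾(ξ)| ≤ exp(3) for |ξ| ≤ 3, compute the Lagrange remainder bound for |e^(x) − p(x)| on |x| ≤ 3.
27*exp(3)/8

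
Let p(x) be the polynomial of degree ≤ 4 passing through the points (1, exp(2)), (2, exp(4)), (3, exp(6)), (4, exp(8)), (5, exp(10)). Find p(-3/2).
(-5460*exp(6) - 8580*exp(2) + 3003 + 10010*exp(4) + 1155*exp(8))*exp(2)/128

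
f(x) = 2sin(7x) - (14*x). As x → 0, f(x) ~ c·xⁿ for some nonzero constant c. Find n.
3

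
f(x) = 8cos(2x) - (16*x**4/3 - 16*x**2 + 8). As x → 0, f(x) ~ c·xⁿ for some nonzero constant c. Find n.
6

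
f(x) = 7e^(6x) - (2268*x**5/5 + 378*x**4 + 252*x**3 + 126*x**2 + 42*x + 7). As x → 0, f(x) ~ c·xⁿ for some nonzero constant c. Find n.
6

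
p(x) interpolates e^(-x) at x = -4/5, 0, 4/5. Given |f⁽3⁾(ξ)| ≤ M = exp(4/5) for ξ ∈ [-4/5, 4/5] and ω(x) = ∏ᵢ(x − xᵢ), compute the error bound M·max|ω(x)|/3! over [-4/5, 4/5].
64*sqrt(3)*exp(4/5)/3375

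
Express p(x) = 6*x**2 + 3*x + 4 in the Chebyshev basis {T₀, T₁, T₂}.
(7)T₀ + (3)T₁ + (3)T₂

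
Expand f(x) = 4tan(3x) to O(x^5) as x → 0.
12*x + 36*x**3 + O(x**5)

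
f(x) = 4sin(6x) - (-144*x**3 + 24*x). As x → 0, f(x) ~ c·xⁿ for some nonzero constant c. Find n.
5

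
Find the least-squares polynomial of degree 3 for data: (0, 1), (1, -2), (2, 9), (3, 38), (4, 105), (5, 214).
55/63 + (-794/189)x + (1/9)x² + (50/27)x³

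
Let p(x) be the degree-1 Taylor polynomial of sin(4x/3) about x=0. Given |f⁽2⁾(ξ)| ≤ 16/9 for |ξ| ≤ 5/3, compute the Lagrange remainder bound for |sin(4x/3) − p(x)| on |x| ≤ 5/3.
200/81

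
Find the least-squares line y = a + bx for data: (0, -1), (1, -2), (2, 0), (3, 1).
a = -17/10, b = 4/5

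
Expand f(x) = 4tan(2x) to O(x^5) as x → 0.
8*x + 32*x**3/3 + O(x**5)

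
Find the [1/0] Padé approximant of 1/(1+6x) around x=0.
1 - 6*x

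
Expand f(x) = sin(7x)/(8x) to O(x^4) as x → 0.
7/8 - 343*x**2/48 + O(x**4)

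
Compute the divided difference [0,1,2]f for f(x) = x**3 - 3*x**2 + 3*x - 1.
0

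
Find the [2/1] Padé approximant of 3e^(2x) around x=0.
(2*x**2 + 4*x + 3)/(1 - 2*x/3)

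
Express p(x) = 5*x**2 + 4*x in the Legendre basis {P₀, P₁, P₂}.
(5/3)P₀ + (4)P₁ + (10/3)P₂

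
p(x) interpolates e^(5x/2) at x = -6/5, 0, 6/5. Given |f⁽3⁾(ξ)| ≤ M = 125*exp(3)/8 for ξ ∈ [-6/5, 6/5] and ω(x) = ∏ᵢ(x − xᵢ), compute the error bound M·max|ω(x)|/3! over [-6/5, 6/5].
sqrt(3)*exp(3)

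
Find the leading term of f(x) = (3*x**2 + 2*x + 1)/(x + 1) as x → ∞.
3*x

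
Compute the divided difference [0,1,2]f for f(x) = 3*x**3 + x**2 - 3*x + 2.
10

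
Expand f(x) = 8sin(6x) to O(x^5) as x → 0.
48*x - 288*x**3 + O(x**5)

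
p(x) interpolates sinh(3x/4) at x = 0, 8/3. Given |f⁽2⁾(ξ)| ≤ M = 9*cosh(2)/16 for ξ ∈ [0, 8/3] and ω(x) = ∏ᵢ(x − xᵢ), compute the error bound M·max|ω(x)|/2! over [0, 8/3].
cosh(2)/2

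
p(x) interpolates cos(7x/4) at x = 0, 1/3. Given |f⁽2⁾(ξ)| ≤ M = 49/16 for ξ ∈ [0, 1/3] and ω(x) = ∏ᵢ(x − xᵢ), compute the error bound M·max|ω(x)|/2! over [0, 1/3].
49/1152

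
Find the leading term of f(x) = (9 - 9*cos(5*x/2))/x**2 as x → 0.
225/8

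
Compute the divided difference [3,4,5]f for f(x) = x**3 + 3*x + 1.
12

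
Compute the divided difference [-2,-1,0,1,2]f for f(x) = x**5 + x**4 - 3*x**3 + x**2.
1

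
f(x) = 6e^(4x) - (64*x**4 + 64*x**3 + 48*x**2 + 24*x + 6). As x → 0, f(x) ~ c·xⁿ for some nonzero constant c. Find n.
5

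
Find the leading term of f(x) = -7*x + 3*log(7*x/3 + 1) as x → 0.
-49*x**2/6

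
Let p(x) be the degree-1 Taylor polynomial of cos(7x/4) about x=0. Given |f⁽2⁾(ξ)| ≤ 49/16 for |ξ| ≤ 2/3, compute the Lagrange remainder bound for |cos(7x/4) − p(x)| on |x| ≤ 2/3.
49/72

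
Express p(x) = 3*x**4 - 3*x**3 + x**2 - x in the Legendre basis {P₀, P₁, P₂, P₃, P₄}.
(14/15)P₀ + (-14/5)P₁ + (50/21)P₂ + (-6/5)P₃ + (24/35)P₄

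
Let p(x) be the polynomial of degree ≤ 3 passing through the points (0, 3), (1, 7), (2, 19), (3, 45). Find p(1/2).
35/8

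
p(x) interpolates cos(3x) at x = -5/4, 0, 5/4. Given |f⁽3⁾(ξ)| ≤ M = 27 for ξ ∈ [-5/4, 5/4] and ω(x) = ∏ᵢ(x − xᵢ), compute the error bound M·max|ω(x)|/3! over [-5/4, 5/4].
125*sqrt(3)/64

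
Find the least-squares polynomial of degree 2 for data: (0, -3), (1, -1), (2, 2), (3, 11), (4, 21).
-20/7 + (-2/7)x + (11/7)x²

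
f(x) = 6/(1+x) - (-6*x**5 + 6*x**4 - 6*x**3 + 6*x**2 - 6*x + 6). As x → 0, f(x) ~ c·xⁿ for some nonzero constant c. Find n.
6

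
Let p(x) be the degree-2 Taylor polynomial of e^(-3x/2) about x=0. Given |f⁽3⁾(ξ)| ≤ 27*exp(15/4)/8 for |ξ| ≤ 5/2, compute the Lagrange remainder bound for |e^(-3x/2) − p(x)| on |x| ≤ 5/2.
1125*exp(15/4)/128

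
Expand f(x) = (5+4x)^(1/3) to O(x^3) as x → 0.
5**(1/3) + 4*5**(1/3)*x/15 - 16*5**(1/3)*x**2/225 + O(x**3)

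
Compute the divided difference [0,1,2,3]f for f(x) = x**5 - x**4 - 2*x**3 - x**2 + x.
17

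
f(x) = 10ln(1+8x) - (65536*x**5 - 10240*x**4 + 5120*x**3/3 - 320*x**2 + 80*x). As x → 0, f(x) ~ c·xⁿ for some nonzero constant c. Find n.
6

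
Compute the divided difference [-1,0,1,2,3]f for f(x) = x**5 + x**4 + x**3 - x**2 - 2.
6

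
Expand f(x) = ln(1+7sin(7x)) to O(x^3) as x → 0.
49*x - 2401*x**2/2 + O(x**3)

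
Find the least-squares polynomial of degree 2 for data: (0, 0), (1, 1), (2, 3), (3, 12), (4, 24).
12/35 + (-167/70)x + (29/14)x²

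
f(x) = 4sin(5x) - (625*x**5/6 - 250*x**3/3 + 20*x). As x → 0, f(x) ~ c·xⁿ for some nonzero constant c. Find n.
7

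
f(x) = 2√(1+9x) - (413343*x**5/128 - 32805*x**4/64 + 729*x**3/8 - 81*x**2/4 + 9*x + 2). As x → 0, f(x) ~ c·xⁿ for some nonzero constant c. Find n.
6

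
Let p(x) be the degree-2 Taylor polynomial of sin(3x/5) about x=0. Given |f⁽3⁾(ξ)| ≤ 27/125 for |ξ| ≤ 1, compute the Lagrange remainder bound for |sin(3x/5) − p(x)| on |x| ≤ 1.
9/250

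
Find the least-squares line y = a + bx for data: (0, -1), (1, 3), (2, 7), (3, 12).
a = -6/5, b = 43/10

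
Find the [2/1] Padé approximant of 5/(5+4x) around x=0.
1/(4*x/5 + 1)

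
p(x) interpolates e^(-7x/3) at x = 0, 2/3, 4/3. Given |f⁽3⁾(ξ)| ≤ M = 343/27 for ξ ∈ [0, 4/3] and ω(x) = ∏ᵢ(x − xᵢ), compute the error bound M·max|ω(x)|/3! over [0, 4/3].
2744*sqrt(3)/19683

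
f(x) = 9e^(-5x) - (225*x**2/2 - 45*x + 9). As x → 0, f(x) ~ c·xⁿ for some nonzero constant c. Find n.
3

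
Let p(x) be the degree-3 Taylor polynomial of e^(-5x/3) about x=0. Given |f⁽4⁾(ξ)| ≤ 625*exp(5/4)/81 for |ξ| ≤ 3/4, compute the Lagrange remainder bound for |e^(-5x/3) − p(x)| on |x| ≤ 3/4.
625*exp(5/4)/6144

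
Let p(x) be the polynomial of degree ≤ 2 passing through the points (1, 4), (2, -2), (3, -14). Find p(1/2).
19/4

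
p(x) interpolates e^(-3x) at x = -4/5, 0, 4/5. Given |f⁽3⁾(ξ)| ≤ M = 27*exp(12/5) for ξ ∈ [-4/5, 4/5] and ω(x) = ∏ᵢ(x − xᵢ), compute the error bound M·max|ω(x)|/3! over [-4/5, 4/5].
64*sqrt(3)*exp(12/5)/125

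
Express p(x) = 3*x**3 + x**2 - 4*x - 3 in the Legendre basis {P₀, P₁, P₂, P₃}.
(-8/3)P₀ + (-11/5)P₁ + (2/3)P₂ + (6/5)P₃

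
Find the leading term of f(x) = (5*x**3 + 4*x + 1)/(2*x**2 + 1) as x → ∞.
5*x/2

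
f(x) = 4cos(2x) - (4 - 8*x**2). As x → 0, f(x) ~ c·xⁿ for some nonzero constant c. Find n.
4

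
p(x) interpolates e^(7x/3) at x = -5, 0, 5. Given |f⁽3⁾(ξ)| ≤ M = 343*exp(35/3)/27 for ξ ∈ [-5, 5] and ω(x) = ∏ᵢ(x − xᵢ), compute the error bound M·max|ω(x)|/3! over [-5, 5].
42875*sqrt(3)*exp(35/3)/729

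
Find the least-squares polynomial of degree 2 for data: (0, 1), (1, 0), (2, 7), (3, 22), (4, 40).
4/7 + (-22/7)x + (23/7)x²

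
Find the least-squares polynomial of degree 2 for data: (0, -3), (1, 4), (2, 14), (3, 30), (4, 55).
-12/5 + (11/5)x + (3)x²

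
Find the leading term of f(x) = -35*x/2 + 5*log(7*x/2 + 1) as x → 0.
-245*x**2/8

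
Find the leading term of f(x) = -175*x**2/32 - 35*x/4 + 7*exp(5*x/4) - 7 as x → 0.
875*x**3/384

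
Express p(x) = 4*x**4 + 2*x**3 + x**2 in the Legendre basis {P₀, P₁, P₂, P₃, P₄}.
(17/15)P₀ + (6/5)P₁ + (62/21)P₂ + (4/5)P₃ + (32/35)P₄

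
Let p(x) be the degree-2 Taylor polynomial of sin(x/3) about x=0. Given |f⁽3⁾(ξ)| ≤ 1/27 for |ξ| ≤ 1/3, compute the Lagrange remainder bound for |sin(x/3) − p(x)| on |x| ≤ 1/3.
1/4374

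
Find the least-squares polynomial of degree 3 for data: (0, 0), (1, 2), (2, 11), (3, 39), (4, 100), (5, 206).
-1/63 + (578/189)x + (-28/9)x² + (58/27)x³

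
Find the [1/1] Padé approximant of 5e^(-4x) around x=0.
(5 - 10*x)/(2*x + 1)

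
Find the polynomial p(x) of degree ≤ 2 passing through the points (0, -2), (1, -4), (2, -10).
-2*x**2 - 2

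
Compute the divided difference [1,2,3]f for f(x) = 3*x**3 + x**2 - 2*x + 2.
19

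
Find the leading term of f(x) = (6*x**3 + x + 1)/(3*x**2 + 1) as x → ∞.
2*x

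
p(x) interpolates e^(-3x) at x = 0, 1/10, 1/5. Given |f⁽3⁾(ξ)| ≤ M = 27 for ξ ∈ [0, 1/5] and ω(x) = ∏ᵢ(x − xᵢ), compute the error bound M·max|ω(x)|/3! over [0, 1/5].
sqrt(3)/1000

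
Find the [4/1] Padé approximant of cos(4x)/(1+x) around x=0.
(32*x**4/3 - 8*x**2 + 1)/(x + 1)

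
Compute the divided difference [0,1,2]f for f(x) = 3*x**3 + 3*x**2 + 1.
12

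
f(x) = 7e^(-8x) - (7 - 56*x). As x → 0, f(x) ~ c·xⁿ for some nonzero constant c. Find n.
2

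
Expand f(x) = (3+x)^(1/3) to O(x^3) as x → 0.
3**(1/3) + 3**(1/3)*x/9 - 3**(1/3)*x**2/81 + O(x**3)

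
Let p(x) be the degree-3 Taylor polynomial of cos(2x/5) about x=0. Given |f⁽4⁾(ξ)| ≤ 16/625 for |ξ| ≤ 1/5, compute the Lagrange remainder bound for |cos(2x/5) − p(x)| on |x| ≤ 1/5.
2/1171875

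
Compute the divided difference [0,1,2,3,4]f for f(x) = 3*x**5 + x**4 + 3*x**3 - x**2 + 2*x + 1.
31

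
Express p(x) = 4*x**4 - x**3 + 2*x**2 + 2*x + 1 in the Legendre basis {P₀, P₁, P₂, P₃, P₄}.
(37/15)P₀ + (7/5)P₁ + (76/21)P₂ + (-2/5)P₃ + (32/35)P₄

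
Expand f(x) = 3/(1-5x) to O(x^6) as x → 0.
3 + 15*x + 75*x**2 + 375*x**3 + 1875*x**4 + 9375*x**5 + O(x**6)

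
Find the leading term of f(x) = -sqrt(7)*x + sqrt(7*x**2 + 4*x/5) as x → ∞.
2*sqrt(7)/35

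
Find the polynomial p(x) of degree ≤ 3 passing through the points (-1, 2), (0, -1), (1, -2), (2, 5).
x**3 + x**2 - 3*x - 1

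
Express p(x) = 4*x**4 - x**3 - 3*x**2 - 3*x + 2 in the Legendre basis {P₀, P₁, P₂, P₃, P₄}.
(9/5)P₀ + (-18/5)P₁ + (2/7)P₂ + (-2/5)P₃ + (32/35)P₄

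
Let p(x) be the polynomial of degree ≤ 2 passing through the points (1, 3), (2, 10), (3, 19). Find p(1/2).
1/4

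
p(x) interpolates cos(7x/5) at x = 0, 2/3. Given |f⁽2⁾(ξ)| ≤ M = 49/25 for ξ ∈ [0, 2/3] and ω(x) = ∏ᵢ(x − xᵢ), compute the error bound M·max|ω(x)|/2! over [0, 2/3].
49/450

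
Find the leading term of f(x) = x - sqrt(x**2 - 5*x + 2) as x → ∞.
5/2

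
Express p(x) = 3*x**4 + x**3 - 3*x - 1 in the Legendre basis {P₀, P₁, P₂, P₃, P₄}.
(-2/5)P₀ + (-12/5)P₁ + (12/7)P₂ + (2/5)P₃ + (24/35)P₄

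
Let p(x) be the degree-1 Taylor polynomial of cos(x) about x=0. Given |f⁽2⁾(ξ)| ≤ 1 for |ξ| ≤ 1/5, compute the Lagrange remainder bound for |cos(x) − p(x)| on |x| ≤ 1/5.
1/50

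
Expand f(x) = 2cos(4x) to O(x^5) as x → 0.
2 - 16*x**2 + 64*x**4/3 + O(x**5)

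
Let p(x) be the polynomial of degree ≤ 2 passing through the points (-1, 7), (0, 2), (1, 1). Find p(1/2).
1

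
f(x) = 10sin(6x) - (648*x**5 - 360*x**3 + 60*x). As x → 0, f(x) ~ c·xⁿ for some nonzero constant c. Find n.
7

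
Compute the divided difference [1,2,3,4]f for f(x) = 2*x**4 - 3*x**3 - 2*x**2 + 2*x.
17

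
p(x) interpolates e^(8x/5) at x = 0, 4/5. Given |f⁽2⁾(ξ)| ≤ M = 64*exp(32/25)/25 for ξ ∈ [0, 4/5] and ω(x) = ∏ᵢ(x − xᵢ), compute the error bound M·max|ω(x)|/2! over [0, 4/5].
128*exp(32/25)/625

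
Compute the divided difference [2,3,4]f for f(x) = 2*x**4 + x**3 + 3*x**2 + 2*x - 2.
122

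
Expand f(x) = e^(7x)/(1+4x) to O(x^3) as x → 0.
1 + 3*x + 25*x**2/2 + O(x**3)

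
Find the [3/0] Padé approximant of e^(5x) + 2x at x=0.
125*x**3/6 + 25*x**2/2 + 7*x + 1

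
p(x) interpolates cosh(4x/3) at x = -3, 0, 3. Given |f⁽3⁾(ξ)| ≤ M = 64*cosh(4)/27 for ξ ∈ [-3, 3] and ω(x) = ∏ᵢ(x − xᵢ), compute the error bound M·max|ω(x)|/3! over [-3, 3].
64*sqrt(3)*cosh(4)/27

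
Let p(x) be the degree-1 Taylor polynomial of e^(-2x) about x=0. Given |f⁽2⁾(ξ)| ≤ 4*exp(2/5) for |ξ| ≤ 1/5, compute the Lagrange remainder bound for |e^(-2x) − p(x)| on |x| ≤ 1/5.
2*exp(2/5)/25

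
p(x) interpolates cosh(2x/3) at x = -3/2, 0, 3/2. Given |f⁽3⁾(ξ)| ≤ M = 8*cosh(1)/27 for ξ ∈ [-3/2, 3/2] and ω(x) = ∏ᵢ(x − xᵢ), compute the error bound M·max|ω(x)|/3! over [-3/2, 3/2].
sqrt(3)*cosh(1)/27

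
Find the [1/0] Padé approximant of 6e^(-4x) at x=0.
6 - 24*x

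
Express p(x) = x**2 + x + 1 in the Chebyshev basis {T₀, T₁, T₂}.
(3/2)T₀ + T₁ + (1/2)T₂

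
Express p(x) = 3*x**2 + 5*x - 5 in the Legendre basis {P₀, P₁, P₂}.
(-4)P₀ + (5)P₁ + (2)P₂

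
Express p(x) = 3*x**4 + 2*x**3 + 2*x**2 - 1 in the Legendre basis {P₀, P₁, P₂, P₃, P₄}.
(4/15)P₀ + (6/5)P₁ + (64/21)P₂ + (4/5)P₃ + (24/35)P₄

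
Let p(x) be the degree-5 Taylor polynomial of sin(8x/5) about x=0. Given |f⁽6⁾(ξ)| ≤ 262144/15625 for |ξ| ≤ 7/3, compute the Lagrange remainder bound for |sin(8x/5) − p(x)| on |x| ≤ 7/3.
1927561216/512578125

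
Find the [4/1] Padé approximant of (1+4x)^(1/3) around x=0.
(256*x**4/243 - 512*x**3/405 + 32*x**2/15 + 64*x/15 + 1)/(44*x/15 + 1)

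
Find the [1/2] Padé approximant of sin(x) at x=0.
x/(x**2/6 + 1)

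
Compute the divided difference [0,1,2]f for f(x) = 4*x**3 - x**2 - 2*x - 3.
11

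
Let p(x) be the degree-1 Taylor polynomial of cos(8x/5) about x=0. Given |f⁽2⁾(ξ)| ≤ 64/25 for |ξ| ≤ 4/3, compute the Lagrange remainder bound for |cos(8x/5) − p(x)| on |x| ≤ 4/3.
512/225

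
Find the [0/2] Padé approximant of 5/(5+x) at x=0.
1/(x/5 + 1)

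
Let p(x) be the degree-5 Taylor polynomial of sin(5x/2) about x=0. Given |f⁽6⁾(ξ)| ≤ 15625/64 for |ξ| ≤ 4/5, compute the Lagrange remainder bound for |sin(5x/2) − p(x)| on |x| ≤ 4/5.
4/45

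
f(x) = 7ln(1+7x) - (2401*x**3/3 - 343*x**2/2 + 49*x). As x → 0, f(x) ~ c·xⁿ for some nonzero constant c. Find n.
4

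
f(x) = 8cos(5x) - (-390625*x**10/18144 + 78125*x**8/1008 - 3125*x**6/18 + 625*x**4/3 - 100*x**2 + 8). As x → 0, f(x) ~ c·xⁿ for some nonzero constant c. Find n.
12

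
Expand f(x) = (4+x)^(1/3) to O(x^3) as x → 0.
2**(2/3) + 2**(2/3)*x/12 - 2**(2/3)*x**2/144 + O(x**3)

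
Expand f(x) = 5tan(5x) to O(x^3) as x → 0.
25*x + O(x**3)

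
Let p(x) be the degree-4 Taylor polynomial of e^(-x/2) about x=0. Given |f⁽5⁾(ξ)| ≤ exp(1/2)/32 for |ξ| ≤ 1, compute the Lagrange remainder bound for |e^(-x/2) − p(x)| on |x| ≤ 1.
exp(1/2)/3840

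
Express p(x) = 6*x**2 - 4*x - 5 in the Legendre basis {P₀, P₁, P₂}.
(-3)P₀ + (-4)P₁ + (4)P₂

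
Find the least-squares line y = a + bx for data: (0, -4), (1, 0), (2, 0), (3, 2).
a = -16/5, b = 9/5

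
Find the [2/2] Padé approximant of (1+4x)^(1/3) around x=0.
(112*x**2/27 + 14*x/3 + 1)/(40*x**2/27 + 10*x/3 + 1)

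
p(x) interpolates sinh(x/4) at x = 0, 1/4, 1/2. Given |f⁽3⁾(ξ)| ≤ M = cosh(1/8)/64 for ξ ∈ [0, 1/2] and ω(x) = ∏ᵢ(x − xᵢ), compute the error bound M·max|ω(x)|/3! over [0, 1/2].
sqrt(3)*cosh(1/8)/110592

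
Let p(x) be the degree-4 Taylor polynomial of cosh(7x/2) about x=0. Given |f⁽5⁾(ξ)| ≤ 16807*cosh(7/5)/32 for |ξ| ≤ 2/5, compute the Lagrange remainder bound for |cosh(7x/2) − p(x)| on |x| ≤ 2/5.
16807*cosh(7/5)/375000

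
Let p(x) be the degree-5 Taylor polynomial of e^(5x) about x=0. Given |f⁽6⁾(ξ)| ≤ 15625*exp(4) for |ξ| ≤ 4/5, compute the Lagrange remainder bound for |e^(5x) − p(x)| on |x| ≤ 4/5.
256*exp(4)/45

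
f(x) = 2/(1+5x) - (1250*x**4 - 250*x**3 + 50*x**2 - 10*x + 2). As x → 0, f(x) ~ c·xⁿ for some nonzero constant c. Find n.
5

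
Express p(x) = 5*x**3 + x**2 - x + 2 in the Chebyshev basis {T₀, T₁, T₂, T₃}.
(5/2)T₀ + (11/4)T₁ + (1/2)T₂ + (5/4)T₃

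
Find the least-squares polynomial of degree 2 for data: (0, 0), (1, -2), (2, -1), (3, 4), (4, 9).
-8/35 + (-96/35)x + (9/7)x²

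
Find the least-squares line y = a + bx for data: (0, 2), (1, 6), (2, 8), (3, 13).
a = 2, b = 7/2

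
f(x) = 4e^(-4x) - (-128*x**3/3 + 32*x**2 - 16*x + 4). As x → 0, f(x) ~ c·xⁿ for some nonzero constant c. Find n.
4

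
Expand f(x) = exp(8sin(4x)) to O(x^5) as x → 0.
1 + 32*x + 512*x**2 + 5376*x**3 + 40960*x**4 + O(x**5)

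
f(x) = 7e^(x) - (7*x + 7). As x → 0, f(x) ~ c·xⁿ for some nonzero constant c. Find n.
2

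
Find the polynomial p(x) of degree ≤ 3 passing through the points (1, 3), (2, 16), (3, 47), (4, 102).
x**3 + 3*x**2 - 3*x + 2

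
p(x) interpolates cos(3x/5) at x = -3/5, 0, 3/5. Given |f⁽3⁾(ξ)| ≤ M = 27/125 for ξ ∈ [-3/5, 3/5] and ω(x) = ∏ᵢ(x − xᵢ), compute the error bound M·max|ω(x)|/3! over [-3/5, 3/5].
27*sqrt(3)/15625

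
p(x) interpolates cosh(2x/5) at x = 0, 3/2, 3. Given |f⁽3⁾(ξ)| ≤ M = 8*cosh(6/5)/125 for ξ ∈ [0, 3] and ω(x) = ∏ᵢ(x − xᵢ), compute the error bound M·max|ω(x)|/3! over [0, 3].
sqrt(3)*cosh(6/5)/125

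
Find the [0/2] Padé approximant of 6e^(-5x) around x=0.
6/(25*x**2/2 + 5*x + 1)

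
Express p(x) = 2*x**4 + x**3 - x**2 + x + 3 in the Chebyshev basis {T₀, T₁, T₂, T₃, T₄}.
(13/4)T₀ + (7/4)T₁ + (1/2)T₂ + (1/4)T₃ + (1/4)T₄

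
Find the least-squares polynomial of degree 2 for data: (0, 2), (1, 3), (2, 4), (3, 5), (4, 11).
17/7 + (-6/7)x + (5/7)x²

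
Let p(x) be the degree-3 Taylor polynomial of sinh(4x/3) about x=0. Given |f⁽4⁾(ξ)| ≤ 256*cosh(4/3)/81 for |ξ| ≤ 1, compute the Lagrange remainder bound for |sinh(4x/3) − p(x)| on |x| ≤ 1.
32*cosh(4/3)/243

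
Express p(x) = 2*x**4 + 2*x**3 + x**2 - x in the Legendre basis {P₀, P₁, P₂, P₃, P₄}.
(11/15)P₀ + (1/5)P₁ + (38/21)P₂ + (4/5)P₃ + (16/35)P₄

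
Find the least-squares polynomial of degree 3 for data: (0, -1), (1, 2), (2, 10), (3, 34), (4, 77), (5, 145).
-7/9 + (53/189)x + (185/252)x² + (109/108)x³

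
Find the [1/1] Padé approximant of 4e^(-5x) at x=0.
(4 - 10*x)/(5*x/2 + 1)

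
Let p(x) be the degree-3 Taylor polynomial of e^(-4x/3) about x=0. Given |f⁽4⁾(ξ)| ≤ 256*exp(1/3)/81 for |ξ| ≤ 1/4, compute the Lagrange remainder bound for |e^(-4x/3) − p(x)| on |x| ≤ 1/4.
exp(1/3)/1944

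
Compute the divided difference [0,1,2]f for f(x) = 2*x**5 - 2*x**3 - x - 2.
24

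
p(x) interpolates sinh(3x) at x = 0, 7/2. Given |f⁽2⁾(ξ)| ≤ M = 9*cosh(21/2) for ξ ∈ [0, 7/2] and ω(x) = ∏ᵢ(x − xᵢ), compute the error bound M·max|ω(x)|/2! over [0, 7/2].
441*cosh(21/2)/32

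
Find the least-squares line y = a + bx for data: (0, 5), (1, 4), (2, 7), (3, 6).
a = 23/5, b = 3/5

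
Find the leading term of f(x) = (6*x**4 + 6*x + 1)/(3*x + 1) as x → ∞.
2*x**3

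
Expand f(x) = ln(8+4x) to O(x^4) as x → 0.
log(8) + x/2 - x**2/8 + x**3/24 + O(x**4)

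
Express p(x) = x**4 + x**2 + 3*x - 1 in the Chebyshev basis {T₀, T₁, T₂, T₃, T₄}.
(-1/8)T₀ + (3)T₁ + T₂ + (1/8)T₄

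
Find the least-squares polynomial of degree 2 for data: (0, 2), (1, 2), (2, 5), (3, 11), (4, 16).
58/35 + (-1/70)x + (13/14)x²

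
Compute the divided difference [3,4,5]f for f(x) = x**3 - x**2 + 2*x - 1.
11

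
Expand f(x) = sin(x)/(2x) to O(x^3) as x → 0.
1/2 - x**2/12 + O(x**3)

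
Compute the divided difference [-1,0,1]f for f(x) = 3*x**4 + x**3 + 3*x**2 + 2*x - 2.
6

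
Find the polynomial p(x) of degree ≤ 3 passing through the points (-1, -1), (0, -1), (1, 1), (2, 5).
x**2 + x - 1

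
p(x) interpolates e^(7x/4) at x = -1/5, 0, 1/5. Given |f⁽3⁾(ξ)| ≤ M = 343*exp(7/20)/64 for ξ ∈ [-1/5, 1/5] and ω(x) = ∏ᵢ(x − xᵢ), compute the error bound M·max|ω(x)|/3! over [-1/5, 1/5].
343*sqrt(3)*exp(7/20)/216000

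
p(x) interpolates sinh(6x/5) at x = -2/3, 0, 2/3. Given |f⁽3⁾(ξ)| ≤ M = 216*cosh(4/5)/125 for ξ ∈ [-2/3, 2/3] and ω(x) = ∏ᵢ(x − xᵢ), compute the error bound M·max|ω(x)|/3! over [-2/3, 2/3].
64*sqrt(3)*cosh(4/5)/3375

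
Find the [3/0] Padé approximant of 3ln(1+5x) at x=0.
5*x*(50*x**2 - 15*x + 6)/2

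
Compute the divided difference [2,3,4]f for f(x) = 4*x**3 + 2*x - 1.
36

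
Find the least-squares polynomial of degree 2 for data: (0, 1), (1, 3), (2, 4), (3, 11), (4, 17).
6/5 + x²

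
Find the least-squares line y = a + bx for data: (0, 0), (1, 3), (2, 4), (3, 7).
a = 1/5, b = 11/5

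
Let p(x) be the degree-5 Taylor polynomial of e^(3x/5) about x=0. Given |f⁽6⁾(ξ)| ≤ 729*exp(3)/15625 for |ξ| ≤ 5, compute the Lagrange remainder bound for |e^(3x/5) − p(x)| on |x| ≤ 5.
81*exp(3)/80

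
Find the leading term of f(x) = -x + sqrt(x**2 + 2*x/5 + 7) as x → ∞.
1/5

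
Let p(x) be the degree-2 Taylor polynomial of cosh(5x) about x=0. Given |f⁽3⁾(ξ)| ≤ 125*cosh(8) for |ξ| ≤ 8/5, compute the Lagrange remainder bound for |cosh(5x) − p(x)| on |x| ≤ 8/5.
256*cosh(8)/3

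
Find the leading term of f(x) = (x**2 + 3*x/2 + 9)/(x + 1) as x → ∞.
x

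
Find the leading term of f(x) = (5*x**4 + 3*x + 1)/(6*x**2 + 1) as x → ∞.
5*x**2/6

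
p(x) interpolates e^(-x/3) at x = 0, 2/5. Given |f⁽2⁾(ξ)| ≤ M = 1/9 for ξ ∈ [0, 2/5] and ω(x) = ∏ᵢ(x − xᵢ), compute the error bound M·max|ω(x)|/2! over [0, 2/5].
1/450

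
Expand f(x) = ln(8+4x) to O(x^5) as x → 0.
log(8) + x/2 - x**2/8 + x**3/24 - x**4/64 + O(x**5)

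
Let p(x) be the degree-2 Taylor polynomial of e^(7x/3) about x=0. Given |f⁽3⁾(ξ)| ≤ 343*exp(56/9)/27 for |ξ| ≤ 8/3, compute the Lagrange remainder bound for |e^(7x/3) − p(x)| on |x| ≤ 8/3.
87808*exp(56/9)/2187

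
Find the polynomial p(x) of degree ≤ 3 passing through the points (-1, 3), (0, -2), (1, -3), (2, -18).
-3*x**3 + 2*x**2 - 2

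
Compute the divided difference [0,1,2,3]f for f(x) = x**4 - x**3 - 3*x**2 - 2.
5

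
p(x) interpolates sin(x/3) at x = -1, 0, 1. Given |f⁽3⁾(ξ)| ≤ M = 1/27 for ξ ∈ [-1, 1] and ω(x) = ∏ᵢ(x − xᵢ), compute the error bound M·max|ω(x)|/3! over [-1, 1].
sqrt(3)/729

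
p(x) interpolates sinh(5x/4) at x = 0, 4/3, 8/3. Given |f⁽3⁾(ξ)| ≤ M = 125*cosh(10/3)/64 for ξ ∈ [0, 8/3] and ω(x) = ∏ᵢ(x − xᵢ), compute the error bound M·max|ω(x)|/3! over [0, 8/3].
125*sqrt(3)*cosh(10/3)/729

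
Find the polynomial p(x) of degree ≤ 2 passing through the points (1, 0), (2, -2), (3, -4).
2 - 2*x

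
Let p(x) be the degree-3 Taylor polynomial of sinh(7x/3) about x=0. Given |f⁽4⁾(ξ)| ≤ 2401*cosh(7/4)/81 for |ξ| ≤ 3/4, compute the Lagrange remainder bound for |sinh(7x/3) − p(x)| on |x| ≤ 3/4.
2401*cosh(7/4)/6144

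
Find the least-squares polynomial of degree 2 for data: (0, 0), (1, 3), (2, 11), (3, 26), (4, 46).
2/35 + (-3/14)x + (41/14)x²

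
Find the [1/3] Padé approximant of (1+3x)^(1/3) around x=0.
(5*x/2 + 1)/(x**3/3 - x**2/2 + 3*x/2 + 1)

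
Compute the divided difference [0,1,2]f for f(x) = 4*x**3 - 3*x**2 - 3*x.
9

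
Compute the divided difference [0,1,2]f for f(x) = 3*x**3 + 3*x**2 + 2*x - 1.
12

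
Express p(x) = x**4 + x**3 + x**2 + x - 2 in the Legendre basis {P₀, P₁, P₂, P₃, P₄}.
(-22/15)P₀ + (8/5)P₁ + (26/21)P₂ + (2/5)P₃ + (8/35)P₄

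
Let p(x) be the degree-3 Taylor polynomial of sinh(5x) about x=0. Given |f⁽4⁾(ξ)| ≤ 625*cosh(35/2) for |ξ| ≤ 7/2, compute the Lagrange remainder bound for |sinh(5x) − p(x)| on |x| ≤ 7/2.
1500625*cosh(35/2)/384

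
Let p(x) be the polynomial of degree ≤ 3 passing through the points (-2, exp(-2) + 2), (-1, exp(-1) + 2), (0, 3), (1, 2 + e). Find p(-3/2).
(5 + 15*e + (e + 27)*exp(2))*exp(-2)/16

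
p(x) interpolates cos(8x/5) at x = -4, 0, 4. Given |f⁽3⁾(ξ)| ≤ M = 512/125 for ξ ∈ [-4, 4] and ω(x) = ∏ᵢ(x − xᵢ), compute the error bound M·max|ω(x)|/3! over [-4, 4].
32768*sqrt(3)/3375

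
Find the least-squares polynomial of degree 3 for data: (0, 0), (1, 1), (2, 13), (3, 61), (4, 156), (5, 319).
5/21 + (-88/63)x + (-71/42)x² + (53/18)x³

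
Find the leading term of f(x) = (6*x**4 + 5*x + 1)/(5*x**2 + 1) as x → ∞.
6*x**2/5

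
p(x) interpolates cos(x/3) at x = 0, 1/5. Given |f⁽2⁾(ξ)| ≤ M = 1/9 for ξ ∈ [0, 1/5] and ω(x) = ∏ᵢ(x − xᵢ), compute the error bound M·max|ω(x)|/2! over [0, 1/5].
1/1800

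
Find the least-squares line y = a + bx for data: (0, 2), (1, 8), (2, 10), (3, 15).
a = 13/5, b = 41/10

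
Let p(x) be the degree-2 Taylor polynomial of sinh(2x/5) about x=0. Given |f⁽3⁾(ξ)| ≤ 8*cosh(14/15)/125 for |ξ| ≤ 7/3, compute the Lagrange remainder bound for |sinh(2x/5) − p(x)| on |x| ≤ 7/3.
1372*cosh(14/15)/10125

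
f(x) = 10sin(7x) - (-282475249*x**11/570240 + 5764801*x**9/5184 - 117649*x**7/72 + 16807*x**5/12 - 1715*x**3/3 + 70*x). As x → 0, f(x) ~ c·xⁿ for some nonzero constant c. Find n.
13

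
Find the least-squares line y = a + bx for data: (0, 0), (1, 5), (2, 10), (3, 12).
a = 3/5, b = 41/10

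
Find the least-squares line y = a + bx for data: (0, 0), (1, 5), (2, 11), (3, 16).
a = -1/10, b = 27/5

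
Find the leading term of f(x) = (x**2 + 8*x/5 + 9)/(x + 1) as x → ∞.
x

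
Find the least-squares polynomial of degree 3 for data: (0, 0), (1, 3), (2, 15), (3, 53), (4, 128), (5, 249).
19/63 + (-29/189)x + (-13/126)x² + (109/54)x³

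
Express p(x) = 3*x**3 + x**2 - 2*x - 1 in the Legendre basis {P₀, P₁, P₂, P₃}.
(-2/3)P₀ + (-1/5)P₁ + (2/3)P₂ + (6/5)P₃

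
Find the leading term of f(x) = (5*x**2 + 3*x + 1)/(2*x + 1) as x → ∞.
5*x/2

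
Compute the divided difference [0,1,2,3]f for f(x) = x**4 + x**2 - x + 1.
6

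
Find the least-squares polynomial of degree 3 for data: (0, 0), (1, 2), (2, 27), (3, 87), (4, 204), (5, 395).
-5/21 + (-19/18)x + (97/84)x² + (107/36)x³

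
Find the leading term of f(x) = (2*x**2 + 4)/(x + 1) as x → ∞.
2*x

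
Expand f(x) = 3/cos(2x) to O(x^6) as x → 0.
3 + 6*x**2 + 10*x**4 + O(x**6)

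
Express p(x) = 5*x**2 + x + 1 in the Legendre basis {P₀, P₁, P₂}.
(8/3)P₀ + P₁ + (10/3)P₂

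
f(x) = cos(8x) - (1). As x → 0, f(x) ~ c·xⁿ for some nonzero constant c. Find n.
2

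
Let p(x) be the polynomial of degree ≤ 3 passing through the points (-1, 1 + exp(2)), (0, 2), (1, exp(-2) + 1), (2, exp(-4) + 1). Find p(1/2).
(-1 + 9*exp(2) + (25 - exp(2))*exp(4))*exp(-4)/16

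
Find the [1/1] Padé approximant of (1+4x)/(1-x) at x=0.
(4*x + 1)/(1 - x)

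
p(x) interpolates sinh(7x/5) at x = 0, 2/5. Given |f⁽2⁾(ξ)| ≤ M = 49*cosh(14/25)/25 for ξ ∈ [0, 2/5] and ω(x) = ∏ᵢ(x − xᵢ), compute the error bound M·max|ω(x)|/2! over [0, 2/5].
49*cosh(14/25)/1250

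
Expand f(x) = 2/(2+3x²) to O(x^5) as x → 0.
1 - 3*x**2/2 + 9*x**4/4 + O(x**5)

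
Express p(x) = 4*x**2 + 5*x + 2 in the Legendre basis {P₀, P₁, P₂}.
(10/3)P₀ + (5)P₁ + (8/3)P₂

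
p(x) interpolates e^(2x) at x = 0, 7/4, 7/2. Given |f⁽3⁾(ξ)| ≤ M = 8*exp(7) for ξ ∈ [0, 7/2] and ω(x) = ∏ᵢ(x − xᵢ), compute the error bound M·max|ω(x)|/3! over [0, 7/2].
343*sqrt(3)*exp(7)/216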